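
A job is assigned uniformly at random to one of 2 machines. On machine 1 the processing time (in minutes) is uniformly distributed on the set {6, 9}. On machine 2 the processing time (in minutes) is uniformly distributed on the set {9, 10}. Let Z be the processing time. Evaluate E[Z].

17/2

E[Z | machine 1] = (6+9)/2 = 15/2.
E[Z | machine 2] = (9+10)/2 = 19/2.
E[Z] = (1/2)·(15/2) + (1/2)·(19/2) = 17/2.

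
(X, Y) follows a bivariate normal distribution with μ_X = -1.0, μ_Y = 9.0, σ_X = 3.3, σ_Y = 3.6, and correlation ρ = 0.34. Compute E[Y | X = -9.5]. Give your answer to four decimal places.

5.8473

For a bivariate normal, E[Y | X=x] = μ_Y + ρ·(σ_Y/σ_X)·(x − μ_X).
E[Y | X=-9.5] = 9.0 + (0.34)·(3.6/3.3)·(-9.5 − (-1.0)) = 9.0 + (0.37091)·(-8.5) = 5.8473.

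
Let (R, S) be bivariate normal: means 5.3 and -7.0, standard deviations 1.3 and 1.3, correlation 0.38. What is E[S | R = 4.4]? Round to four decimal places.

For a bivariate normal, E[S | R=x] = μ_S + ρ·(σ_S/σ_R)·(x − μ_R).
E[S | R=4.4] = -7.0 + (0.38)·(1.3/1.3)·(4.4 − (5.3)) = -7.0 + (0.38)·(-0.9) = -7.3420.

-7.3420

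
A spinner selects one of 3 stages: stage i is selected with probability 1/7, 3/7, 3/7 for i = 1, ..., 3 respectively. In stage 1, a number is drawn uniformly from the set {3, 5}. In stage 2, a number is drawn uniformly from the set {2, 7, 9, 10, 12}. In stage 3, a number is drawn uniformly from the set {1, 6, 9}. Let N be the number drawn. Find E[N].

E[N | stage 1] = (3+5)/2 = 4.
E[N | stage 2] = (2+7+9+10+12)/5 = 8.
E[N | stage 3] = (1+6+9)/3 = 16/3.
By the law of total expectation,
E[N] = (1/7)·(4) + (3/7)·(8) + (3/7)·(16/3) = 44/7.

44/7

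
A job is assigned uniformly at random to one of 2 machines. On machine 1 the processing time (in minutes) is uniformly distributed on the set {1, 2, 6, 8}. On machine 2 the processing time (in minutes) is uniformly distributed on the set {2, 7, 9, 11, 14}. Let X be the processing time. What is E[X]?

257/40

E[X | machine 1] = (1+2+6+8)/4 = 17/4.
E[X | machine 2] = (2+7+9+11+14)/5 = 43/5.
E[X] = (1/2)·(17/4) + (1/2)·(43/5) = 257/40.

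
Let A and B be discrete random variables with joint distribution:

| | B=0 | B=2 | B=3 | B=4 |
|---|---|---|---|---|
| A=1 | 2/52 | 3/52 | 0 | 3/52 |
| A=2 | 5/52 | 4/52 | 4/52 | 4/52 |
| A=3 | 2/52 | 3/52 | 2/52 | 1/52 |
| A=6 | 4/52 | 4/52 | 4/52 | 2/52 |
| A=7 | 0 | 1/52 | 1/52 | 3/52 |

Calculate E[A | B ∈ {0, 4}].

P(B ∈ {0, 4}) = 1/2.
Summing A·P(A=x,B=y) over the conditioning event gives 89/52.
E[A | B ∈ {0, 4}] = (89/52) / (1/2) = 89/26.

89/26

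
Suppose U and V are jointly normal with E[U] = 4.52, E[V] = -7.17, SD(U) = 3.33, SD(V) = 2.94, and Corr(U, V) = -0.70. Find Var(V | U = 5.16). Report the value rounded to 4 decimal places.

4.4082

For a bivariate normal, Var(V | U=x) = σ_V²(1 − ρ²).
Var(V | U=5.16) = (2.94)²·(1 − (-0.70)²) = 8.6436·0.51 = 4.4082.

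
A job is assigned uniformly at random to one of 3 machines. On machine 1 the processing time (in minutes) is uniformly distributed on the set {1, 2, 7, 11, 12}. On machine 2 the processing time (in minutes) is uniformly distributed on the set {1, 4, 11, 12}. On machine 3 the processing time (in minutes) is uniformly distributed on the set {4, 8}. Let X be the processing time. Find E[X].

98/15

E[X | machine 1] = (1+2+7+11+12)/5 = 33/5.
E[X | machine 2] = (1+4+11+12)/4 = 7.
E[X | machine 3] = (4+8)/2 = 6.
By the law of total expectation,
E[X] = (1/3)·(33/5) + (1/3)·(7) + (1/3)·(6) = 98/15.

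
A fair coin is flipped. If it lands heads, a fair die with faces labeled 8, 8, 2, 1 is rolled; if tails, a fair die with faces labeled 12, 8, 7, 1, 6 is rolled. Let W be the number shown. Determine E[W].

231/40

E[W | heads] = (8+8+2+1)/4 = 19/4.
E[W | tails] = (12+8+7+1+6)/5 = 34/5.
By the law of total expectation,
E[W] = (1/2)·(19/4) + (1/2)·(34/5) = 231/40.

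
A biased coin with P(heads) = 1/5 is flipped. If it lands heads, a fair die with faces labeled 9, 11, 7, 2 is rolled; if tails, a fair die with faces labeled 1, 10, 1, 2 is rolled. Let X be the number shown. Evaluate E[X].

17/4

E[X | heads] = (9+11+7+2)/4 = 29/4.
E[X | tails] = (1+10+1+2)/4 = 7/2.
By the law of total expectation,
E[X] = (1/5)·(29/4) + (4/5)·(7/2) = 17/4.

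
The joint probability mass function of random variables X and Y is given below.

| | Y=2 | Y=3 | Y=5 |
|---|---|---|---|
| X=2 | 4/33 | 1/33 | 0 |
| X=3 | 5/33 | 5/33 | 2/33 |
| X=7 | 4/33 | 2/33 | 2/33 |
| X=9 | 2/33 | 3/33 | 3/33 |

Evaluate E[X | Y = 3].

P(Y = 3) = 1/3.
Σ X·P over the event = 2·(1/33) + 3·(5/33) + 7·(2/33) + 9·(3/33) = 58/33.
E[X | Y = 3] = (58/33) / (1/3) = 58/11.

58/11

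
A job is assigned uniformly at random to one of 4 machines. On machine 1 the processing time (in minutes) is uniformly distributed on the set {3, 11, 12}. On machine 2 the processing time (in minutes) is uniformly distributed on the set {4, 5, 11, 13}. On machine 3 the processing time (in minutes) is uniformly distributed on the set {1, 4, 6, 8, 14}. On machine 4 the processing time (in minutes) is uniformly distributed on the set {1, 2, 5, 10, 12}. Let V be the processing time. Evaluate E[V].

E[V | machine 1] = (3+11+12)/3 = 26/3.
E[V | machine 2] = (4+5+11+13)/4 = 33/4.
E[V | machine 3] = (1+4+6+8+14)/5 = 33/5.
E[V | machine 4] = (1+2+5+10+12)/5 = 6.
By the law of total expectation,
E[V] = (1/4)·(26/3) + (1/4)·(33/4) + (1/4)·(33/5) + (1/4)·(6) = 1771/240.

1771/240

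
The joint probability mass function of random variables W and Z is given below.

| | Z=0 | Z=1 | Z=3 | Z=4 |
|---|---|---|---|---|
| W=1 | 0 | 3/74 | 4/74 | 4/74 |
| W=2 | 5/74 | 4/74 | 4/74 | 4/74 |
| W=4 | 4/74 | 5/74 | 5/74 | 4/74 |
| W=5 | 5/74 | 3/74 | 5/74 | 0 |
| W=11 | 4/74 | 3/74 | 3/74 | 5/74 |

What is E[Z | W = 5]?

P(W = 5) = 13/74.
Summing Z·P(W=x,Z=y) over the conditioning event gives 9/37.
E[Z | W = 5] = (9/37) / (13/74) = 18/13.

18/13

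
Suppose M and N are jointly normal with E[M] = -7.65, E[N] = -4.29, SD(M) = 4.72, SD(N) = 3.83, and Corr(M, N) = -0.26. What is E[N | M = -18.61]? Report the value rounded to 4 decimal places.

E[N | M=x] = μ_N + ρ(σ_N/σ_M)(x − μ_M) for jointly normal variables.
E[N | M=-18.61] = -4.29 + (-0.26)·(3.83/4.72)·(-18.61 − (-7.65)) = -4.29 + (-0.210975)·(-10.96) = -1.9777.

-1.9777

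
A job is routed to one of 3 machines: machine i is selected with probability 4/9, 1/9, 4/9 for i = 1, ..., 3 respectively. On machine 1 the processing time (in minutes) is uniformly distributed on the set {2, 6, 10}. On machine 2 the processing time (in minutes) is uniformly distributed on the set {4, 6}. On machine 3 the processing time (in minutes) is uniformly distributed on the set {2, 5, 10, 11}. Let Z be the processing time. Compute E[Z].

E[Z | machine 1] = (2+6+10)/3 = 6.
E[Z | machine 2] = (4+6)/2 = 5.
E[Z | machine 3] = (2+5+10+11)/4 = 7.
E[Z] = (4/9)·(6) + (1/9)·(5) + (4/9)·(7) = 19/3.

19/3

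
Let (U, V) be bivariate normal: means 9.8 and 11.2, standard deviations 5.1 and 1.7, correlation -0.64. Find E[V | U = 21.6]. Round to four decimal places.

8.6827

E[V | U=x] = μ_V + ρ(σ_V/σ_U)(x − μ_U) for jointly normal variables.
E[V | U=21.6] = 11.2 + (-0.64)·(1.7/5.1)·(21.6 − (9.8)) = 11.2 + (-0.21333)·(11.8) = 8.6827.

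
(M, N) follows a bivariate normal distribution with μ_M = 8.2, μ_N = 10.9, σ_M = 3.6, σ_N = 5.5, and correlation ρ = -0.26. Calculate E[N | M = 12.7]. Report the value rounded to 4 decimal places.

For a bivariate normal, E[N | M=x] = μ_N + ρ·(σ_N/σ_M)·(x − μ_M).
E[N | M=12.7] = 10.9 + (-0.26)·(5.5/3.6)·(12.7 − (8.2)) = 10.9 + (-0.39722)·(4.5) = 9.1125.

9.1125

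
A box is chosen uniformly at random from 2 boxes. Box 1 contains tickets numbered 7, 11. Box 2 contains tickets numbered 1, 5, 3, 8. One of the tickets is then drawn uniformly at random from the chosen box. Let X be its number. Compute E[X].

E[X | box 1] = (7+11)/2 = 9.
E[X | box 2] = (1+5+3+8)/4 = 17/4.
E[X] = (1/2)·(9) + (1/2)·(17/4) = 53/8.

53/8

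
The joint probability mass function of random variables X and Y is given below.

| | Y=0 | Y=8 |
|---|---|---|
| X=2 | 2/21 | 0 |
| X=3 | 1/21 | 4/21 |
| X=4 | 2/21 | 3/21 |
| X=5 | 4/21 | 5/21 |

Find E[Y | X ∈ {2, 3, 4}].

P(X ∈ {2, 3, 4}) = 4/7.
Σ Y·P over the event = 0·(2/21) + 0·(1/21) + 8·(4/21) + 0·(2/21) + 8·(3/21) = 8/3.
E[Y | X ∈ {2, 3, 4}] = (8/3) / (4/7) = 14/3.

14/3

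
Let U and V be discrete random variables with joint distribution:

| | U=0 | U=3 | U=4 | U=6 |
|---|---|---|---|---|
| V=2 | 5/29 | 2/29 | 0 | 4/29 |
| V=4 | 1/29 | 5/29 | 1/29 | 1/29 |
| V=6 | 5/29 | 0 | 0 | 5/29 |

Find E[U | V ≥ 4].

55/18

P(V ≥ 4) = 18/29.
Σ U·P over the event = 0·(1/29) + 0·(5/29) + 3·(5/29) + 4·(1/29) + 6·(1/29) + 6·(5/29) = 55/29.
E[U | V ≥ 4] = (55/29) / (18/29) = 55/18.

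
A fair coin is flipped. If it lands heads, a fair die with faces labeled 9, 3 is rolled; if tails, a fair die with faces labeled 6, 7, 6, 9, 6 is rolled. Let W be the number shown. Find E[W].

32/5

E[W | heads] = (9+3)/2 = 6.
E[W | tails] = (6+7+6+9+6)/5 = 34/5.
By the law of total expectation,
E[W] = (1/2)·(6) + (1/2)·(34/5) = 32/5.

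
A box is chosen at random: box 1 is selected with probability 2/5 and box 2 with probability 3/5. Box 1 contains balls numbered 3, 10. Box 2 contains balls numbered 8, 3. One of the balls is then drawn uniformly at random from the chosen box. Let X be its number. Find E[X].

E[X | box 1] = (3+10)/2 = 13/2.
E[X | box 2] = (8+3)/2 = 11/2.
By the law of total expectation,
E[X] = (2/5)·(13/2) + (3/5)·(11/2) = 59/10.

59/10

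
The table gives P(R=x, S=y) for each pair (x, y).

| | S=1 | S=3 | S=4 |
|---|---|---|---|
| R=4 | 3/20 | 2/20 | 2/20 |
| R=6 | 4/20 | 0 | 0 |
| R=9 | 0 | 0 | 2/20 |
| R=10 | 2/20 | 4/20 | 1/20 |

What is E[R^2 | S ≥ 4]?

294/5

P(S ≥ 4) = 1/4.
Σ R^2·P over the event = 16·(2/20) + 81·(2/20) + 100·(1/20) = 147/10.
E[R^2 | S ≥ 4] = (147/10) / (1/4) = 294/5.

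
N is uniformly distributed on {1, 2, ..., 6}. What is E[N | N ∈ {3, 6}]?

P(N ∈ {3, 6}) = 1/3.
Σ over the event: 3·1/6 + 6·1/6 = 3/2.
E[N | N ∈ {3, 6}] = (3/2) / (1/3) = 9/2.

9/2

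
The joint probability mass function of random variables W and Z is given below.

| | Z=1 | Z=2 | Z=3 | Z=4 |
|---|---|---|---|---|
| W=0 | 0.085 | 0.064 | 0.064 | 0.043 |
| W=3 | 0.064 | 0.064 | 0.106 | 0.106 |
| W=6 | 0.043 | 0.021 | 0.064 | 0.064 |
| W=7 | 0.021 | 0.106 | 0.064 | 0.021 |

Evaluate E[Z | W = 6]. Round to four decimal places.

2.7760

P(W = 6) = 0.192.
Σ Z·P over the event = 1·(0.043) + 2·(0.021) + 3·(0.064) + 4·(0.064) = 0.533.
E[Z | W = 6] = (0.533) / (0.192) = 2.7760.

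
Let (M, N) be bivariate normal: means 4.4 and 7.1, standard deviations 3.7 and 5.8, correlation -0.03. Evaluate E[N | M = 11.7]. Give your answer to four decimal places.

The regression of N on M has slope ρ·σ_N/σ_M and passes through (μ_M, μ_N).
E[N | M=11.7] = 7.1 + (-0.03)·(5.8/3.7)·(11.7 − (4.4)) = 7.1 + (-0.047027)·(7.3) = 6.7567.

6.7567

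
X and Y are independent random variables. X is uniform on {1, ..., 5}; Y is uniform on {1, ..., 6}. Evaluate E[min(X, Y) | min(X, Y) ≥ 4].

13/3

Outcomes with min(X, Y) ≥ 4: (4,4), (4,5), (4,6), (5,4), (5,5), (5,6), each with probability 1/30.
E[min(X, Y) | min(X, Y) ≥ 4] = (4 + 4 + 4 + 4 + 5 + 5) / 6 = 13/3.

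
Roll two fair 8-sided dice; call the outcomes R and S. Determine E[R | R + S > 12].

7

Outcomes with R + S > 12: (5,8), (6,7), (6,8), (7,6), (7,7), (7,8), (8,5), (8,6), (8,7), (8,8), each with probability 1/64.
E[R | R + S > 12] = (5 + 6 + 6 + 7 + 7 + 7 + 8 + 8 + 8 + 8) / 10 = 7.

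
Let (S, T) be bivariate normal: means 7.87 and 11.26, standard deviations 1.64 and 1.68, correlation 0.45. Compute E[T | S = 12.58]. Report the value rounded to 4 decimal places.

For a bivariate normal, E[T | S=x] = μ_T + ρ·(σ_T/σ_S)·(x − μ_S).
E[T | S=12.58] = 11.26 + (0.45)·(1.68/1.64)·(12.58 − (7.87)) = 11.26 + (0.46098)·(4.71) = 13.4312.

13.4312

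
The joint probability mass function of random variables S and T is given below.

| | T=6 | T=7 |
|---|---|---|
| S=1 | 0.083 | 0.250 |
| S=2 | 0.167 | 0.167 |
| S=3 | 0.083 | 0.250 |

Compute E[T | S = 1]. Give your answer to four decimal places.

6.7508

P(S = 1) = 0.333.
Σ T·P over the event = 6·(0.083) + 7·(0.250) = 2.248.
E[T | S = 1] = (2.248) / (0.333) = 6.7508.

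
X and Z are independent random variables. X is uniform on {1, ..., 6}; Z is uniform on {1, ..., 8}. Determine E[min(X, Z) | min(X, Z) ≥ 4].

71/15

P(min(X, Z) ≥ 4) = 5/16.
Summing min(X,Z)·P(x,y) over outcomes with min(X, Z) ≥ 4 gives 71/48.
E[min(X, Z) | min(X, Z) ≥ 4] = (71/48) / (5/16) = 71/15.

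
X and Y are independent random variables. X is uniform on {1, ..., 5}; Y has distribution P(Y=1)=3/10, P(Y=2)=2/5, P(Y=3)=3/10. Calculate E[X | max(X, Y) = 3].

P(max(X, Y) = 3) = 8/25.
Summing X·P(x,y) over outcomes with max(X, Y) = 3 gives 39/50.
E[X | max(X, Y) = 3] = (39/50) / (8/25) = 39/16.

39/16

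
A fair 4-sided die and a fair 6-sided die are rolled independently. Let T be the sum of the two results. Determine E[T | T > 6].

8

P(T > 6) = 5/12.
Σ over the event: 7·1/6 + 8·1/8 + 9·1/12 + 10·1/24 = 10/3.
E[T | T > 6] = (10/3) / (5/12) = 8.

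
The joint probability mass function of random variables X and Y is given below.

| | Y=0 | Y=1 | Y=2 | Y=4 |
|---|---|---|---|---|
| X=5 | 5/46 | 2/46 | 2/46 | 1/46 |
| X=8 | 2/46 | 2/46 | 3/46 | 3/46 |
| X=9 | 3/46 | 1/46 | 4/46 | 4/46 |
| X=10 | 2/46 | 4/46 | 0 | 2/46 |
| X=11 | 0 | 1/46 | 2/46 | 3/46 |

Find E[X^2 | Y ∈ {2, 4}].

P(Y ∈ {2, 4}) = 12/23.
Summing X^2·P(X=x,Y=y) over the conditioning event gives 956/23.
E[X^2 | Y ∈ {2, 4}] = (956/23) / (12/23) = 239/3.

239/3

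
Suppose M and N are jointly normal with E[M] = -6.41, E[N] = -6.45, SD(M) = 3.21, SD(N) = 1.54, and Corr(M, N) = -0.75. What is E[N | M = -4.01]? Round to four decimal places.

-7.3136

For a bivariate normal, E[N | M=x] = μ_N + ρ·(σ_N/σ_M)·(x − μ_M).
E[N | M=-4.01] = -6.45 + (-0.75)·(1.54/3.21)·(-4.01 − (-6.41)) = -6.45 + (-0.359813)·(2.4) = -7.3136.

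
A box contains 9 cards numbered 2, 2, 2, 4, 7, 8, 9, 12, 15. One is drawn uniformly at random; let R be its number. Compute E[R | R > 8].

P(R > 8) = 1/3.
Σ over the event: 9·1/9 + 12·1/9 + 15·1/9 = 4.
E[R | R > 8] = (4) / (1/3) = 12.

12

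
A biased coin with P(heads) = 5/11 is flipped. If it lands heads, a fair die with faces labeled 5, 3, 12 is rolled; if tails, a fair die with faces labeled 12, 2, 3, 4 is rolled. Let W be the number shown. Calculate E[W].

E[W | heads] = (5+3+12)/3 = 20/3.
E[W | tails] = (12+2+3+4)/4 = 21/4.
E[W] = (5/11)·(20/3) + (6/11)·(21/4) = 389/66.

389/66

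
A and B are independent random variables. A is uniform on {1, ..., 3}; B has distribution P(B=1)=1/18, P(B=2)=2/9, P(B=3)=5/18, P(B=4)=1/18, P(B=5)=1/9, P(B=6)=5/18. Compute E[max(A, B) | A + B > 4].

P(A + B > 4) = 19/27.
Summing max(A,B)·P(x,y) over outcomes with A + B > 4 gives 29/9.
E[max(A, B) | A + B > 4] = (29/9) / (19/27) = 87/19.

87/19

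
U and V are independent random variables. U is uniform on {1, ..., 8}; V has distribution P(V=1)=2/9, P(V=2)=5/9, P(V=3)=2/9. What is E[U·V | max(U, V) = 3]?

72/13

P(max(U, V) = 3) = 13/72.
Summing UV·P(x,y) over outcomes with max(U, V) = 3 gives 1.
E[U·V | max(U, V) = 3] = (1) / (13/72) = 72/13.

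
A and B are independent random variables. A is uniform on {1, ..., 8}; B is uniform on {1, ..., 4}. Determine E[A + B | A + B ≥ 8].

P(A + B ≥ 8) = 7/16.
Summing (A+B)·P(x,y) over outcomes with A + B ≥ 8 gives 33/8.
E[A + B | A + B ≥ 8] = (33/8) / (7/16) = 66/7.

66/7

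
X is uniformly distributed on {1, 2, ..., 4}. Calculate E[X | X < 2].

Given X < 2, X is equally likely to be any of {1}.
E[X | X < 2] = (1) / 1 = 1.

1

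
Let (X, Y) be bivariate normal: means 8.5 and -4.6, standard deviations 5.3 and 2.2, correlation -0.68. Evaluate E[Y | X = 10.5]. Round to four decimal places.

The regression of Y on X has slope ρ·σ_Y/σ_X and passes through (μ_X, μ_Y).
E[Y | X=10.5] = -4.6 + (-0.68)·(2.2/5.3)·(10.5 − (8.5)) = -4.6 + (-0.28226)·(2) = -5.1645.

-5.1645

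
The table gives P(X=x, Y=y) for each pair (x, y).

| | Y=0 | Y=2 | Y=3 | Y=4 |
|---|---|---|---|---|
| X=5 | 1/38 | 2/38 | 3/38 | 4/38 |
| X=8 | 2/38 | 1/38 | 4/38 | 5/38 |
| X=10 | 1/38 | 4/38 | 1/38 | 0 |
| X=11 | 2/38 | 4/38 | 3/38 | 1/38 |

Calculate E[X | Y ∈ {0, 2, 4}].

226/27

P(Y ∈ {0, 2, 4}) = 27/38.
Summing X·P(X=x,Y=y) over the conditioning event gives 113/19.
E[X | Y ∈ {0, 2, 4}] = (113/19) / (27/38) = 226/27.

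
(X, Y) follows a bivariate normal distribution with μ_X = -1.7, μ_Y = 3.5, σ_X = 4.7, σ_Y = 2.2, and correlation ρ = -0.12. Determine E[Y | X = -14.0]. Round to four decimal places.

The regression of Y on X has slope ρ·σ_Y/σ_X and passes through (μ_X, μ_Y).
E[Y | X=-14.0] = 3.5 + (-0.12)·(2.2/4.7)·(-14.0 − (-1.7)) = 3.5 + (-0.05617)·(-12.3) = 4.1909.

4.1909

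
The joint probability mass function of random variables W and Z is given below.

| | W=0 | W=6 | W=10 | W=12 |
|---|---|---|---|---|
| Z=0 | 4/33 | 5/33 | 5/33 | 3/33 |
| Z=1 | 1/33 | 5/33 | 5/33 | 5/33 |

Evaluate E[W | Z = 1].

35/4

P(Z = 1) = 16/33.
Σ W·P over the event = 0·(1/33) + 6·(5/33) + 10·(5/33) + 12·(5/33) = 140/33.
E[W | Z = 1] = (140/33) / (16/33) = 35/4.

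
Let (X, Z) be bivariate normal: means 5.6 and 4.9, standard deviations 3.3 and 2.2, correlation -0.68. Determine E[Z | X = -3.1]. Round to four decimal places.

E[Z | X=x] = μ_Z + ρ(σ_Z/σ_X)(x − μ_X) for jointly normal variables.
E[Z | X=-3.1] = 4.9 + (-0.68)·(2.2/3.3)·(-3.1 − (5.6)) = 4.9 + (-0.45333)·(-8.7) = 8.8440.

8.8440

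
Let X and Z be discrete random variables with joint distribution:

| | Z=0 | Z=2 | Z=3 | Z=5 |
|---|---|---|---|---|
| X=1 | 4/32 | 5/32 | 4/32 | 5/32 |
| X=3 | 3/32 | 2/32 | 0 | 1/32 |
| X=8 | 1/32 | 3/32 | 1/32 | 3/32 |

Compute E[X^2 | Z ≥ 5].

206/9

P(Z ≥ 5) = 9/32.
Σ X^2·P over the event = 1·(5/32) + 9·(1/32) + 64·(3/32) = 103/16.
E[X^2 | Z ≥ 5] = (103/16) / (9/32) = 206/9.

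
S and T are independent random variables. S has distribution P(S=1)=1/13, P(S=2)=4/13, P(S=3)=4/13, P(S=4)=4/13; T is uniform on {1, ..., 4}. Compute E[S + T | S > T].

P(S > T) = 6/13.
Summing (S+T)·P(x,y) over outcomes with S > T gives 30/13.
E[S + T | S > T] = (30/13) / (6/13) = 5.

5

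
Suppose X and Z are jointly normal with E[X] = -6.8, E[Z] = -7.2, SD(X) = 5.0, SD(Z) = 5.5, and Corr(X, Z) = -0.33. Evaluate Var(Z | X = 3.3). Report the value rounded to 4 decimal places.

26.9558

For a bivariate normal, Var(Z | X=x) = σ_Z²(1 − ρ²).
Var(Z | X=3.3) = (5.5)²·(1 − (-0.33)²) = 30.25·0.8911 = 26.9558.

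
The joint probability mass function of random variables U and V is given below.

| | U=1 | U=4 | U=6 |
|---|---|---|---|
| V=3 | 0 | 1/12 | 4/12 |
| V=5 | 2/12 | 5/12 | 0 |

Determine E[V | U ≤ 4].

19/4

P(U ≤ 4) = 2/3.
Σ V·P over the event = 5·(2/12) + 3·(1/12) + 5·(5/12) = 19/6.
E[V | U ≤ 4] = (19/6) / (2/3) = 19/4.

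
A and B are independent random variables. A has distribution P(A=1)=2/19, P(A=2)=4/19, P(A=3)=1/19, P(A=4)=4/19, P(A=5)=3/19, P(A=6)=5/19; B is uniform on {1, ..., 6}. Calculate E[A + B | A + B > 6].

P(A + B > 6) = 37/57.
Summing (A+B)·P(x,y) over outcomes with A + B > 6 gives 109/19.
E[A + B | A + B > 6] = (109/19) / (37/57) = 327/37.

327/37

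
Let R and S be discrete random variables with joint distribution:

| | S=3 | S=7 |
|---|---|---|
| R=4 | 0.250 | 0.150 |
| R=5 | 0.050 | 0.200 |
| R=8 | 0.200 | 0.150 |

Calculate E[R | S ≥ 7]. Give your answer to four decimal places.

5.6000

P(S ≥ 7) = 0.500.
Summing R·P(R=x,S=y) over the conditioning event gives 2.800.
E[R | S ≥ 7] = (2.800) / (0.500) = 5.6000.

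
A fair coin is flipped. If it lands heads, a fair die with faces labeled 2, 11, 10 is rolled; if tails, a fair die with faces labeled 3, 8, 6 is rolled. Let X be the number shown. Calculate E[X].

E[X | heads] = (2+11+10)/3 = 23/3.
E[X | tails] = (3+8+6)/3 = 17/3.
By the law of total expectation,
E[X] = (1/2)·(23/3) + (1/2)·(17/3) = 20/3.

20/3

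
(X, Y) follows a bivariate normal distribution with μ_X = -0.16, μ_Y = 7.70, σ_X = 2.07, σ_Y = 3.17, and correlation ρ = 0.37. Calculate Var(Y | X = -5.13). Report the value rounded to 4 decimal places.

Var(Y | X=x) = (1 − ρ²)·σ_Y².
Var(Y | X=-5.13) = (3.17)²·(1 − (0.37)²) = 10.0489·0.8631 = 8.6732.

8.6732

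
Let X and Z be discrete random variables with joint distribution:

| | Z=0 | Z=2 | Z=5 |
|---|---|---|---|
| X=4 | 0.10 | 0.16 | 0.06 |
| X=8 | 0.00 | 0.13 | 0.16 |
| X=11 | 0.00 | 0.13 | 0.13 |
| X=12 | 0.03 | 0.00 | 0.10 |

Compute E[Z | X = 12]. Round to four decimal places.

3.8462

P(X = 12) = 0.13.
Σ Z·P over the event = 0·(0.03) + 5·(0.10) = 0.50.
E[Z | X = 12] = (0.50) / (0.13) = 3.8462.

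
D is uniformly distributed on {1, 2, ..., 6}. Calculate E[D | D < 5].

Given D < 5, D is equally likely to be any of {1, 2, 3, 4}.
E[D | D < 5] = (1 + 2 + 3 + 4) / 4 = 5/2.

5/2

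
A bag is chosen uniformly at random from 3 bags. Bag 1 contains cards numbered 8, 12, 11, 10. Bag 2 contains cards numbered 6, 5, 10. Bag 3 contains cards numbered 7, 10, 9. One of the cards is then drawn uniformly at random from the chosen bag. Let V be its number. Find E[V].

311/36

E[V | bag 1] = (8+12+11+10)/4 = 41/4.
E[V | bag 2] = (6+5+10)/3 = 7.
E[V | bag 3] = (7+10+9)/3 = 26/3.
E[V] = (1/3)·(41/4) + (1/3)·(7) + (1/3)·(26/3) = 311/36.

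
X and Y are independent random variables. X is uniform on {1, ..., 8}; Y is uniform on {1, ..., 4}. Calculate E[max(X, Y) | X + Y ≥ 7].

37/6

P(X + Y ≥ 7) = 9/16.
Summing max(X,Y)·P(x,y) over outcomes with X + Y ≥ 7 gives 111/32.
E[max(X, Y) | X + Y ≥ 7] = (111/32) / (9/16) = 37/6.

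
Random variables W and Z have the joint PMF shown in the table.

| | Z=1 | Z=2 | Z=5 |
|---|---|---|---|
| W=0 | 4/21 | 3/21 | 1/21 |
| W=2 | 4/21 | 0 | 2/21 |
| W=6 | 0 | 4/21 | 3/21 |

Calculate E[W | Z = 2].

24/7

P(Z = 2) = 1/3.
Σ W·P over the event = 0·(3/21) + 6·(4/21) = 8/7.
E[W | Z = 2] = (8/7) / (1/3) = 24/7.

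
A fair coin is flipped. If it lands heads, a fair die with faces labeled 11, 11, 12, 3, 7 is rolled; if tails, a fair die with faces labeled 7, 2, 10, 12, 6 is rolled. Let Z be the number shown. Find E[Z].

E[Z | heads] = (11+11+12+3+7)/5 = 44/5.
E[Z | tails] = (7+2+10+12+6)/5 = 37/5.
E[Z] = (1/2)·(44/5) + (1/2)·(37/5) = 81/10.

81/10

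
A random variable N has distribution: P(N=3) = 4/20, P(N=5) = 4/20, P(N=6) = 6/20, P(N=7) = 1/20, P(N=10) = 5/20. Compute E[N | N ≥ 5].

P(N ≥ 5) = 4/5.
Σ over the event: 5·1/5 + 6·3/10 + 7·1/20 + 10·1/4 = 113/20.
E[N | N ≥ 5] = (113/20) / (4/5) = 113/16.

113/16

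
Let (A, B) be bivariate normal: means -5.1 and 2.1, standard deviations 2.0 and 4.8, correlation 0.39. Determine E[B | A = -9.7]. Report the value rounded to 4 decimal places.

E[B | A=x] = μ_B + ρ(σ_B/σ_A)(x − μ_A) for jointly normal variables.
E[B | A=-9.7] = 2.1 + (0.39)·(4.8/2.0)·(-9.7 − (-5.1)) = 2.1 + (0.936)·(-4.6) = -2.2056.

-2.2056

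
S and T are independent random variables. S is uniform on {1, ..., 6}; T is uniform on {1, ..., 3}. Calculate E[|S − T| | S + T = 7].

P(S + T = 7) = 1/6.
Summing |S−T|·P(x,y) over outcomes with S + T = 7 gives 1/2.
E[|S − T| | S + T = 7] = (1/2) / (1/6) = 3.

3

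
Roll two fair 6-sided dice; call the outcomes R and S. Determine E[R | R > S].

P(R > S) = 5/12.
Summing R·P(x,y) over outcomes with R > S gives 35/18.
E[R | R > S] = (35/18) / (5/12) = 14/3.

14/3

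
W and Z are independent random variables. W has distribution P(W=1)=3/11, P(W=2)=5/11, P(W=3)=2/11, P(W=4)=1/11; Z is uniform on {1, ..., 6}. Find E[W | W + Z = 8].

P(W + Z = 8) = 4/33.
Summing W·P(x,y) over outcomes with W + Z = 8 gives 10/33.
E[W | W + Z = 8] = (10/33) / (4/33) = 5/2.

5/2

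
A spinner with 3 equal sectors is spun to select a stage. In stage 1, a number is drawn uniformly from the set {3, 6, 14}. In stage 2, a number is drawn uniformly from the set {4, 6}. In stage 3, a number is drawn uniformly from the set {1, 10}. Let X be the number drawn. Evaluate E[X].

E[X | stage 1] = (3+6+14)/3 = 23/3.
E[X | stage 2] = (4+6)/2 = 5.
E[X | stage 3] = (1+10)/2 = 11/2.
E[X] = (1/3)·(23/3) + (1/3)·(5) + (1/3)·(11/2) = 109/18.

109/18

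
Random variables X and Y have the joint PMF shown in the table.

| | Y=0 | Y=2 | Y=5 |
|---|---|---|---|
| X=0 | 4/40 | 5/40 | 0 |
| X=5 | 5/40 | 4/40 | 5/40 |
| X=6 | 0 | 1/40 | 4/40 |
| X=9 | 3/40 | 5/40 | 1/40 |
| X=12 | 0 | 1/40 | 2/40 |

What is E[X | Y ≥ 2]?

165/28

P(Y ≥ 2) = 7/10.
Summing X·P(X=x,Y=y) over the conditioning event gives 33/8.
E[X | Y ≥ 2] = (33/8) / (7/10) = 165/28.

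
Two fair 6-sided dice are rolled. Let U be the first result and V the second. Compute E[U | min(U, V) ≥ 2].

P(min(U, V) ≥ 2) = 25/36.
Summing U·P(x,y) over outcomes with min(U, V) ≥ 2 gives 25/9.
E[U | min(U, V) ≥ 2] = (25/9) / (25/36) = 4.

4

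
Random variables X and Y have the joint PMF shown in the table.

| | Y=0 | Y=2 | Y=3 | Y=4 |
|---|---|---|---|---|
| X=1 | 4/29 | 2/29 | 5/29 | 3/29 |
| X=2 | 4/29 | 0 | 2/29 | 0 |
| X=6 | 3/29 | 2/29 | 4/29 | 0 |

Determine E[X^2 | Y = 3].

157/11

P(Y = 3) = 11/29.
Σ X^2·P over the event = 1·(5/29) + 4·(2/29) + 36·(4/29) = 157/29.
E[X^2 | Y = 3] = (157/29) / (11/29) = 157/11.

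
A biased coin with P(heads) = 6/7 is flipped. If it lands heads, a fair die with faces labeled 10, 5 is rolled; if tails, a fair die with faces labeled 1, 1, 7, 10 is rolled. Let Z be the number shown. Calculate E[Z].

E[Z | heads] = (10+5)/2 = 15/2.
E[Z | tails] = (1+1+7+10)/4 = 19/4.
E[Z] = (6/7)·(15/2) + (1/7)·(19/4) = 199/28.

199/28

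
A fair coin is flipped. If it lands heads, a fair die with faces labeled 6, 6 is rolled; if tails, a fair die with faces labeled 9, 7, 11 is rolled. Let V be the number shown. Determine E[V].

15/2

E[V | heads] = (6+6)/2 = 6.
E[V | tails] = (9+7+11)/3 = 9.
By the law of total expectation,
E[V] = (1/2)·(6) + (1/2)·(9) = 15/2.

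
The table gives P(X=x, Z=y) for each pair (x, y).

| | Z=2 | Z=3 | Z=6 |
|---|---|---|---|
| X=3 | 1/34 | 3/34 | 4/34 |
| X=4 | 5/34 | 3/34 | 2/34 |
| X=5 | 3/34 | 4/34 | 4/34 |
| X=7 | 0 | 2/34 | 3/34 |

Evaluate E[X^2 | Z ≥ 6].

P(Z ≥ 6) = 13/34.
Summing X^2·P(X=x,Z=y) over the conditioning event gives 315/34.
E[X^2 | Z ≥ 6] = (315/34) / (13/34) = 315/13.

315/13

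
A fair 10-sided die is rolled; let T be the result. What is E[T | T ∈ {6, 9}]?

P(T ∈ {6, 9}) = 1/5.
Σ over the event: 6·1/10 + 9·1/10 = 3/2.
E[T | T ∈ {6, 9}] = (3/2) / (1/5) = 15/2.

15/2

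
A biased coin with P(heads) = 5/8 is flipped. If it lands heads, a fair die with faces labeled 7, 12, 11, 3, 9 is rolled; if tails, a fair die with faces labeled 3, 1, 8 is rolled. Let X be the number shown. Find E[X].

27/4

E[X | heads] = (7+12+11+3+9)/5 = 42/5.
E[X | tails] = (3+1+8)/3 = 4.
E[X] = (5/8)·(42/5) + (3/8)·(4) = 27/4.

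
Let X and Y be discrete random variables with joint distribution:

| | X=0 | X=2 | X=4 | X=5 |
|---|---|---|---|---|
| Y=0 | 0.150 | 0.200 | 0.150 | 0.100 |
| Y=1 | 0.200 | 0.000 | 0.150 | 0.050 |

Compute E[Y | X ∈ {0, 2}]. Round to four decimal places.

P(X ∈ {0, 2}) = 0.550.
Σ Y·P over the event = 0·(0.150) + 1·(0.200) + 0·(0.200) = 0.200.
E[Y | X ∈ {0, 2}] = (0.200) / (0.550) = 0.3636.

0.3636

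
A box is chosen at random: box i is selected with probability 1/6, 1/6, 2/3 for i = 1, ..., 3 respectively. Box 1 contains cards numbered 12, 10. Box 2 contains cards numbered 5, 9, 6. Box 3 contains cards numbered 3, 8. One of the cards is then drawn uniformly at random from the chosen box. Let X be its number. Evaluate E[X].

119/18

E[X | box 1] = (12+10)/2 = 11.
E[X | box 2] = (5+9+6)/3 = 20/3.
E[X | box 3] = (3+8)/2 = 11/2.
E[X] = (1/6)·(11) + (1/6)·(20/3) + (2/3)·(11/2) = 119/18.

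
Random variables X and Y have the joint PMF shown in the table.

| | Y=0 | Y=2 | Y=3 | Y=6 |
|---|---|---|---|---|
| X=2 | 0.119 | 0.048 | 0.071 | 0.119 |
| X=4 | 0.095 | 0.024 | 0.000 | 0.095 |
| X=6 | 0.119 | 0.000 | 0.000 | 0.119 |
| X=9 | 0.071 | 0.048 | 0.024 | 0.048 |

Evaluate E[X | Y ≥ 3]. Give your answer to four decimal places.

4.4580

P(Y ≥ 3) = 0.476.
Σ X·P over the event = 2·(0.071) + 2·(0.119) + 4·(0.095) + 6·(0.119) + 9·(0.024) + 9·(0.048) = 2.122.
E[X | Y ≥ 3] = (2.122) / (0.476) = 4.4580.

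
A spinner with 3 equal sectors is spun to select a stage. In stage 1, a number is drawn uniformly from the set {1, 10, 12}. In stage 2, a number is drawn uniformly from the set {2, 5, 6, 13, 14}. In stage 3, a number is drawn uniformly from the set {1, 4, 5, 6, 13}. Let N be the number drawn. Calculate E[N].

322/45

E[N | stage 1] = (1+10+12)/3 = 23/3.
E[N | stage 2] = (2+5+6+13+14)/5 = 8.
E[N | stage 3] = (1+4+5+6+13)/5 = 29/5.
By the law of total expectation,
E[N] = (1/3)·(23/3) + (1/3)·(8) + (1/3)·(29/5) = 322/45.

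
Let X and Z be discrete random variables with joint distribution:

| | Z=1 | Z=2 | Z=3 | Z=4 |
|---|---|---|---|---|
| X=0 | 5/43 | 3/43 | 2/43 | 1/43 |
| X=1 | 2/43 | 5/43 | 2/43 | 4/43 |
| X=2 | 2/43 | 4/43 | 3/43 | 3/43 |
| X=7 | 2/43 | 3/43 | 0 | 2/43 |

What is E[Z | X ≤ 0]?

P(X ≤ 0) = 11/43.
Σ Z·P over the event = 1·(5/43) + 2·(3/43) + 3·(2/43) + 4·(1/43) = 21/43.
E[Z | X ≤ 0] = (21/43) / (11/43) = 21/11.

21/11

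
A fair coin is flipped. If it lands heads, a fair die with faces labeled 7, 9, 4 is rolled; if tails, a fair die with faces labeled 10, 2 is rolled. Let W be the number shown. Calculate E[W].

19/3

E[W | heads] = (7+9+4)/3 = 20/3.
E[W | tails] = (10+2)/2 = 6.
By the law of total expectation,
E[W] = (1/2)·(20/3) + (1/2)·(6) = 19/3.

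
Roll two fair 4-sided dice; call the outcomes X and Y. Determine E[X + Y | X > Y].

5

Outcomes with X > Y: (2,1), (3,1), (3,2), (4,1), (4,2), (4,3), each with probability 1/16.
E[X + Y | X > Y] = (3 + 4 + 5 + 5 + 6 + 7) / 6 = 5.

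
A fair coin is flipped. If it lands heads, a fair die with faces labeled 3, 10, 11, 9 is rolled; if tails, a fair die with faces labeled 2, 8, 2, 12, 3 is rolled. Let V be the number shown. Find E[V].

E[V | heads] = (3+10+11+9)/4 = 33/4.
E[V | tails] = (2+8+2+12+3)/5 = 27/5.
E[V] = (1/2)·(33/4) + (1/2)·(27/5) = 273/40.

273/40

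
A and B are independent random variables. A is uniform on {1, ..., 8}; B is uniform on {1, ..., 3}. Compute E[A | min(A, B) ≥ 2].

P(min(A, B) ≥ 2) = 7/12.
Summing A·P(x,y) over outcomes with min(A, B) ≥ 2 gives 35/12.
E[A | min(A, B) ≥ 2] = (35/12) / (7/12) = 5.

5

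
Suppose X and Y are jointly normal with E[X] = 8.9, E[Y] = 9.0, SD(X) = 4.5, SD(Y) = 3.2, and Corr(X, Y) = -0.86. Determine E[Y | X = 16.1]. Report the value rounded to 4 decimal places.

4.5968

For a bivariate normal, E[Y | X=x] = μ_Y + ρ·(σ_Y/σ_X)·(x − μ_X).
E[Y | X=16.1] = 9.0 + (-0.86)·(3.2/4.5)·(16.1 − (8.9)) = 9.0 + (-0.61156)·(7.2) = 4.5968.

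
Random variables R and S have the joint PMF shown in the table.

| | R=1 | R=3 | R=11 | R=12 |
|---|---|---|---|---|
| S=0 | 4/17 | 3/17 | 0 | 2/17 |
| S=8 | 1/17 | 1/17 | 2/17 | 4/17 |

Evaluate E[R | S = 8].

P(S = 8) = 8/17.
Σ R·P over the event = 1·(1/17) + 3·(1/17) + 11·(2/17) + 12·(4/17) = 74/17.
E[R | S = 8] = (74/17) / (8/17) = 37/4.

37/4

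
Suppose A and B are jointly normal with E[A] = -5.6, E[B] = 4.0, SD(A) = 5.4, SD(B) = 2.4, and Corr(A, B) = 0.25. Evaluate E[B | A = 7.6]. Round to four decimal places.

5.4667

For a bivariate normal, E[B | A=x] = μ_B + ρ·(σ_B/σ_A)·(x − μ_A).
E[B | A=7.6] = 4.0 + (0.25)·(2.4/5.4)·(7.6 − (-5.6)) = 4.0 + (0.11111)·(13.2) = 5.4667.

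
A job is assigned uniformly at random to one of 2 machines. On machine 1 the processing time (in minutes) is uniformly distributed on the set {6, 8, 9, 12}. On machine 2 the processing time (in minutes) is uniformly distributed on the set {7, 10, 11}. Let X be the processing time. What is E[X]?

E[X | machine 1] = (6+8+9+12)/4 = 35/4.
E[X | machine 2] = (7+10+11)/3 = 28/3.
E[X] = (1/2)·(35/4) + (1/2)·(28/3) = 217/24.

217/24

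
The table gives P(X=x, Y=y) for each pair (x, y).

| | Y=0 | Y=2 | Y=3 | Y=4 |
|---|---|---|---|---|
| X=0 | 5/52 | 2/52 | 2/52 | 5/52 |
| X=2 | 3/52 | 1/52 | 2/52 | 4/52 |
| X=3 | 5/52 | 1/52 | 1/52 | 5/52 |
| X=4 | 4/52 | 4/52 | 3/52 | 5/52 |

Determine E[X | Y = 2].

21/8

P(Y = 2) = 2/13.
Σ X·P over the event = 0·(2/52) + 2·(1/52) + 3·(1/52) + 4·(4/52) = 21/52.
E[X | Y = 2] = (21/52) / (2/13) = 21/8.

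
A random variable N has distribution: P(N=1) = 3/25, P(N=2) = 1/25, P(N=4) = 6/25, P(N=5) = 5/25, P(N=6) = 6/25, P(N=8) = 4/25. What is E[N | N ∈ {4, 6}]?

5

P(N ∈ {4, 6}) = 12/25.
Σ over the event: 4·6/25 + 6·6/25 = 12/5.
E[N | N ∈ {4, 6}] = (12/5) / (12/25) = 5.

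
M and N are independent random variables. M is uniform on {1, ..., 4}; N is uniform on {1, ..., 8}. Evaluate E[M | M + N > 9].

Outcomes with M + N > 9: (2,8), (3,7), (3,8), (4,6), (4,7), (4,8), each with probability 1/32.
E[M | M + N > 9] = (2 + 3 + 3 + 4 + 4 + 4) / 6 = 10/3.

10/3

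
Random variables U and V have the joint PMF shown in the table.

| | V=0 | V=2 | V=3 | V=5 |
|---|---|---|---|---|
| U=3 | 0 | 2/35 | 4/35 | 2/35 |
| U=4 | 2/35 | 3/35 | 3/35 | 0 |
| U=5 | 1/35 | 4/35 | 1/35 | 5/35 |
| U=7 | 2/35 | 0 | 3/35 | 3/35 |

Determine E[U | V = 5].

26/5

P(V = 5) = 2/7.
Summing U·P(U=x,V=y) over the conditioning event gives 52/35.
E[U | V = 5] = (52/35) / (2/7) = 26/5.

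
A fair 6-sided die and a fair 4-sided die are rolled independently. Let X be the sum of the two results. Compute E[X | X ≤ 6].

32/7

P(X ≤ 6) = 7/12.
Σ over the event: 2·1/24 + 3·1/12 + 4·1/8 + 5·1/6 + 6·1/6 = 8/3.
E[X | X ≤ 6] = (8/3) / (7/12) = 32/7.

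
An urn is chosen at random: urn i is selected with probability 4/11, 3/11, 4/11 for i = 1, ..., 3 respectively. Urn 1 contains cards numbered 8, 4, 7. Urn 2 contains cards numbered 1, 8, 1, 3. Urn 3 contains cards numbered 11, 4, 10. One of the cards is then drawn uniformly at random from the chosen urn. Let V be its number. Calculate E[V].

E[V | urn 1] = (8+4+7)/3 = 19/3.
E[V | urn 2] = (1+8+1+3)/4 = 13/4.
E[V | urn 3] = (11+4+10)/3 = 25/3.
By the law of total expectation,
E[V] = (4/11)·(19/3) + (3/11)·(13/4) + (4/11)·(25/3) = 821/132.

821/132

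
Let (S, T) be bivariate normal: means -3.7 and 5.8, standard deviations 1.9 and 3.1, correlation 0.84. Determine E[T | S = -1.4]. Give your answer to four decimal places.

E[T | S=x] = μ_T + ρ(σ_T/σ_S)(x − μ_S) for jointly normal variables.
E[T | S=-1.4] = 5.8 + (0.84)·(3.1/1.9)·(-1.4 − (-3.7)) = 5.8 + (1.3705)·(2.3) = 8.9522.

8.9522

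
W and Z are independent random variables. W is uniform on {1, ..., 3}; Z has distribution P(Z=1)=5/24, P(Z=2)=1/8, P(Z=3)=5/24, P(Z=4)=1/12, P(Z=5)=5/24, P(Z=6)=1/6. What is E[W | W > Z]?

P(W > Z) = 13/72.
Summing W·P(x,y) over outcomes with W > Z gives 17/36.
E[W | W > Z] = (17/36) / (13/72) = 34/13.

34/13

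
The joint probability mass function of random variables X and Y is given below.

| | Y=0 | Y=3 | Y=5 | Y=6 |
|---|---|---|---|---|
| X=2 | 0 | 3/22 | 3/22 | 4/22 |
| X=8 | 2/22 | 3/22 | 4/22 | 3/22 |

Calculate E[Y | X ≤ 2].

P(X ≤ 2) = 5/11.
Σ Y·P over the event = 3·(3/22) + 5·(3/22) + 6·(4/22) = 24/11.
E[Y | X ≤ 2] = (24/11) / (5/11) = 24/5.

24/5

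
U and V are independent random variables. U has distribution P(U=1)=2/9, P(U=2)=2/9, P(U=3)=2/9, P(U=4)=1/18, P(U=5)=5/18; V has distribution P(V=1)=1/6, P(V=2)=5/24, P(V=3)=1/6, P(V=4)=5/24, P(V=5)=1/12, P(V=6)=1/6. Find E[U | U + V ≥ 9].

347/77

P(U + V ≥ 9) = 77/432.
Summing U·P(x,y) over outcomes with U + V ≥ 9 gives 347/432.
E[U | U + V ≥ 9] = (347/432) / (77/432) = 347/77.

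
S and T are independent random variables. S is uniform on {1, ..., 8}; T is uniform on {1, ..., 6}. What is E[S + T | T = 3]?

Outcomes with T = 3: (1,3), (2,3), (3,3), (4,3), (5,3), (6,3), (7,3), (8,3), each with probability 1/48.
E[S + T | T = 3] = (4 + 5 + 6 + 7 + 8 + 9 + 10 + 11) / 8 = 15/2.

15/2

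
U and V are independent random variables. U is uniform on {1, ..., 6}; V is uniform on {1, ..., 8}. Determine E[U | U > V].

P(U > V) = 5/16.
Summing U·P(x,y) over outcomes with U > V gives 35/24.
E[U | U > V] = (35/24) / (5/16) = 14/3.

14/3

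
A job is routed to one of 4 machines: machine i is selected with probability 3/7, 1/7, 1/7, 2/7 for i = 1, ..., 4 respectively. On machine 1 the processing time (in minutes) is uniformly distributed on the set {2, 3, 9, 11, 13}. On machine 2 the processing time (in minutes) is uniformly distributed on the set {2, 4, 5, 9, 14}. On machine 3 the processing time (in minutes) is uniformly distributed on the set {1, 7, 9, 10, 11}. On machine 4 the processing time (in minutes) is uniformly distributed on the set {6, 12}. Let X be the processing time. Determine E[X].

E[X | machine 1] = (2+3+9+11+13)/5 = 38/5.
E[X | machine 2] = (2+4+5+9+14)/5 = 34/5.
E[X | machine 3] = (1+7+9+10+11)/5 = 38/5.
E[X | machine 4] = (6+12)/2 = 9.
By the law of total expectation,
E[X] = (3/7)·(38/5) + (1/7)·(34/5) + (1/7)·(38/5) + (2/7)·(9) = 276/35.

276/35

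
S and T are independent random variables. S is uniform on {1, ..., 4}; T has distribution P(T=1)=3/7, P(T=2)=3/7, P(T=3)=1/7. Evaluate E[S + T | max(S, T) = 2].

10/3

P(max(S, T) = 2) = 9/28.
Summing (S+T)·P(x,y) over outcomes with max(S, T) = 2 gives 15/14.
E[S + T | max(S, T) = 2] = (15/14) / (9/28) = 10/3.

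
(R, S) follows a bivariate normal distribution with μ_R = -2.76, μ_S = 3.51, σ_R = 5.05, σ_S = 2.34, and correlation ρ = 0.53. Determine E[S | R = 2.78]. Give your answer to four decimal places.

4.8705

The regression of S on R has slope ρ·σ_S/σ_R and passes through (μ_R, μ_S).
E[S | R=2.78] = 3.51 + (0.53)·(2.34/5.05)·(2.78 − (-2.76)) = 3.51 + (0.24558)·(5.54) = 4.8705.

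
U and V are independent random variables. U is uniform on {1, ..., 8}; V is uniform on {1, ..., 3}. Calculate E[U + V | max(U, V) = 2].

P(max(U, V) = 2) = 1/8.
Summing (U+V)·P(x,y) over outcomes with max(U, V) = 2 gives 5/12.
E[U + V | max(U, V) = 2] = (5/12) / (1/8) = 10/3.

10/3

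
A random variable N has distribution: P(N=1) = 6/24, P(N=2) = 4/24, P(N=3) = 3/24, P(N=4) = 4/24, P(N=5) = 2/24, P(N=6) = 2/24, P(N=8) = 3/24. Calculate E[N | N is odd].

25/11

P(N is odd) = 11/24.
Σ over the event: 1·1/4 + 3·1/8 + 5·1/12 = 25/24.
E[N | N is odd] = (25/24) / (11/24) = 25/11.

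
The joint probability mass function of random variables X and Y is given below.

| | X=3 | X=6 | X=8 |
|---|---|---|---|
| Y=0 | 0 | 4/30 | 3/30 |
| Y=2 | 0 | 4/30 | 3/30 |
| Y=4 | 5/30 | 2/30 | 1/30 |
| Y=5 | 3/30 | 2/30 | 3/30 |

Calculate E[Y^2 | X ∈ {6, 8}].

P(X ∈ {6, 8}) = 11/15.
Σ Y^2·P over the event = 0·(4/30) + 4·(4/30) + 16·(2/30) + 25·(2/30) + 0·(3/30) + 4·(3/30) + 16·(1/30) + 25·(3/30) = 67/10.
E[Y^2 | X ∈ {6, 8}] = (67/10) / (11/15) = 201/22.

201/22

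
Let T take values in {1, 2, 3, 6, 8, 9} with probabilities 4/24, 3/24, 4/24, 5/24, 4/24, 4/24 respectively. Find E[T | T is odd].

13/3

P(T is odd) = 1/2.
Σ over the event: 1·1/6 + 3·1/6 + 9·1/6 = 13/6.
E[T | T is odd] = (13/6) / (1/2) = 13/3.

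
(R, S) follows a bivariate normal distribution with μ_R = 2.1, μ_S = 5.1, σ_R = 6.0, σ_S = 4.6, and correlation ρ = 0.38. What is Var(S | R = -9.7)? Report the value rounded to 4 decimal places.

Var(S | R=x) = (1 − ρ²)·σ_S².
Var(S | R=-9.7) = (4.6)²·(1 − (0.38)²) = 21.16·0.8556 = 18.1045.

18.1045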